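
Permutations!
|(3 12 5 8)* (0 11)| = |(0 11)(3 12 5 8)| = 4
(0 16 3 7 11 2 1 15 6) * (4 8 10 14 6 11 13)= [16, 15, 1, 7, 8, 5, 0, 13, 10, 9, 14, 2, 12, 4, 6, 11, 3]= (0 16 3 7 13 4 8 10 14 6)(1 15 11 2)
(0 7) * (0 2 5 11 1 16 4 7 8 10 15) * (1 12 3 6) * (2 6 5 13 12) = [8, 16, 13, 5, 7, 11, 1, 6, 10, 9, 15, 2, 3, 12, 14, 0, 4] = (0 8 10 15)(1 16 4 7 6)(2 13 12 3 5 11)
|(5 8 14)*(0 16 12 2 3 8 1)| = 9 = |(0 16 12 2 3 8 14 5 1)|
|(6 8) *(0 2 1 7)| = 4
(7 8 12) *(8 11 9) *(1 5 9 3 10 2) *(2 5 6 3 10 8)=(1 6 3 8 12 7 11 10 5 9 2)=[0, 6, 1, 8, 4, 9, 3, 11, 12, 2, 5, 10, 7]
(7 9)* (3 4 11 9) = (3 4 11 9 7) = [0, 1, 2, 4, 11, 5, 6, 3, 8, 7, 10, 9]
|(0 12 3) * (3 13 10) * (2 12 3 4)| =10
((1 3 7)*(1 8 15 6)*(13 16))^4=((1 3 7 8 15 6)(13 16))^4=(16)(1 15 7)(3 6 8)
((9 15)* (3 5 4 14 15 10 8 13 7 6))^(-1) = ((3 5 4 14 15 9 10 8 13 7 6))^(-1) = (3 6 7 13 8 10 9 15 14 4 5)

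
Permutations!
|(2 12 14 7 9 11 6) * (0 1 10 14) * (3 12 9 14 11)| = |(0 1 10 11 6 2 9 3 12)(7 14)| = 18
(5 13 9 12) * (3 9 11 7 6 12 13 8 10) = (3 9 13 11 7 6 12 5 8 10) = [0, 1, 2, 9, 4, 8, 12, 6, 10, 13, 3, 7, 5, 11]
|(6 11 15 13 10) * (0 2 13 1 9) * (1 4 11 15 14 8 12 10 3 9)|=|(0 2 13 3 9)(4 11 14 8 12 10 6 15)|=40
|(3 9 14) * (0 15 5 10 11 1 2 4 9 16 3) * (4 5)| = 10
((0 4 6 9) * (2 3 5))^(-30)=(0 6)(4 9)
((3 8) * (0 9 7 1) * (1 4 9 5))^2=((0 5 1)(3 8)(4 9 7))^2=(0 1 5)(4 7 9)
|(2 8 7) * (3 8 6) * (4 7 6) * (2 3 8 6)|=6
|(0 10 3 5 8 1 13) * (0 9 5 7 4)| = |(0 10 3 7 4)(1 13 9 5 8)| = 5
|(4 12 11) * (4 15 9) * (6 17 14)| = |(4 12 11 15 9)(6 17 14)| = 15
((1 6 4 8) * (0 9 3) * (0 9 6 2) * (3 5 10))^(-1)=((0 6 4 8 1 2)(3 9 5 10))^(-1)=(0 2 1 8 4 6)(3 10 5 9)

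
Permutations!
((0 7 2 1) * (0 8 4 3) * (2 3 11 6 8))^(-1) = (0 3 7)(1 2)(4 8 6 11)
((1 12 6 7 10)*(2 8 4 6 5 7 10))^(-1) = ((1 12 5 7 2 8 4 6 10))^(-1) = (1 10 6 4 8 2 7 5 12)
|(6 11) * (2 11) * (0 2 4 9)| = 6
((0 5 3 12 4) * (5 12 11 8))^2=((0 12 4)(3 11 8 5))^2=(0 4 12)(3 8)(5 11)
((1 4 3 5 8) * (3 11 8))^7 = (1 8 11 4)(3 5)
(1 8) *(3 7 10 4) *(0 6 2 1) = (0 6 2 1 8)(3 7 10 4) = [6, 8, 1, 7, 3, 5, 2, 10, 0, 9, 4]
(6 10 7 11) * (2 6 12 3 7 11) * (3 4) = (2 6 10 11 12 4 3 7) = [0, 1, 6, 7, 3, 5, 10, 2, 8, 9, 11, 12, 4]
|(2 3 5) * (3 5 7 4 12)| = 4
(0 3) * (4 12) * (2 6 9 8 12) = (0 3)(2 6 9 8 12 4) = [3, 1, 6, 0, 2, 5, 9, 7, 12, 8, 10, 11, 4]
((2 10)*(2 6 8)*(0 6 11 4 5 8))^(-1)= ((0 6)(2 10 11 4 5 8))^(-1)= (0 6)(2 8 5 4 11 10)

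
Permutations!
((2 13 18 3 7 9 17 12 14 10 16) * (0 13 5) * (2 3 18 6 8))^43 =((18)(0 13 6 8 2 5)(3 7 9 17 12 14 10 16))^43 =(18)(0 13 6 8 2 5)(3 17 10 7 12 16 9 14)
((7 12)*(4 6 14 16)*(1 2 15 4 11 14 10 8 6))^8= (6 8 10)(11 16 14)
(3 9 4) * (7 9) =(3 7 9 4) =[0, 1, 2, 7, 3, 5, 6, 9, 8, 4]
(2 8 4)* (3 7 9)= (2 8 4)(3 7 9)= [0, 1, 8, 7, 2, 5, 6, 9, 4, 3]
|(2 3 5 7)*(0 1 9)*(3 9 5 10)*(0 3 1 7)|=8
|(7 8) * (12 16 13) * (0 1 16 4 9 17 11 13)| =|(0 1 16)(4 9 17 11 13 12)(7 8)| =6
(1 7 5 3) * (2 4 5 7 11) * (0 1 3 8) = (0 1 11 2 4 5 8) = [1, 11, 4, 3, 5, 8, 6, 7, 0, 9, 10, 2]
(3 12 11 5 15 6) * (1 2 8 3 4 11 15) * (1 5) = (1 2 8 3 12 15 6 4 11) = [0, 2, 8, 12, 11, 5, 4, 7, 3, 9, 10, 1, 15, 13, 14, 6]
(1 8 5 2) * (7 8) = (1 7 8 5 2) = [0, 7, 1, 3, 4, 2, 6, 8, 5]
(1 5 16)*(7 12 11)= [0, 5, 2, 3, 4, 16, 6, 12, 8, 9, 10, 7, 11, 13, 14, 15, 1]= (1 5 16)(7 12 11)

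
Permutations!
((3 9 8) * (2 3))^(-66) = (2 9)(3 8)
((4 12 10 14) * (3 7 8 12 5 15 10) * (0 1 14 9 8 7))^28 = ((0 1 14 4 5 15 10 9 8 12 3))^28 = (0 10 1 9 14 8 4 12 5 3 15)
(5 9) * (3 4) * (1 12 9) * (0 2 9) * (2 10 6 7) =(0 10 6 7 2 9 5 1 12)(3 4) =[10, 12, 9, 4, 3, 1, 7, 2, 8, 5, 6, 11, 0]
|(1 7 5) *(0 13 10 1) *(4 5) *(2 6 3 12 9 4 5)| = |(0 13 10 1 7 5)(2 6 3 12 9 4)| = 6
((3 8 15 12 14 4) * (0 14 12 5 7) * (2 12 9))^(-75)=(0 15 4 7 8 14 5 3)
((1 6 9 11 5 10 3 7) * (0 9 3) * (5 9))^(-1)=((0 5 10)(1 6 3 7)(9 11))^(-1)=(0 10 5)(1 7 3 6)(9 11)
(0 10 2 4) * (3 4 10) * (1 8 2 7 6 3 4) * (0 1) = (0 4 1 8 2 10 7 6 3) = [4, 8, 10, 0, 1, 5, 3, 6, 2, 9, 7]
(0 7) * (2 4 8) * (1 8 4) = [7, 8, 1, 3, 4, 5, 6, 0, 2] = (0 7)(1 8 2)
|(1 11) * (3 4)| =2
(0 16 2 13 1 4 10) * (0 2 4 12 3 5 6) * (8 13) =(0 16 4 10 2 8 13 1 12 3 5 6) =[16, 12, 8, 5, 10, 6, 0, 7, 13, 9, 2, 11, 3, 1, 14, 15, 4]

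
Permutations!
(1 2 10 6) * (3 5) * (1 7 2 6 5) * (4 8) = (1 6 7 2 10 5 3)(4 8) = [0, 6, 10, 1, 8, 3, 7, 2, 4, 9, 5]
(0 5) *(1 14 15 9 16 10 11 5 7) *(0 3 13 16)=(0 7 1 14 15 9)(3 13 16 10 11 5)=[7, 14, 2, 13, 4, 3, 6, 1, 8, 0, 11, 5, 12, 16, 15, 9, 10]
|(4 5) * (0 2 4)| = |(0 2 4 5)| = 4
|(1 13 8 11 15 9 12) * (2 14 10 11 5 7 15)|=8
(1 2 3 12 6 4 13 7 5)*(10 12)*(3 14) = (1 2 14 3 10 12 6 4 13 7 5) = [0, 2, 14, 10, 13, 1, 4, 5, 8, 9, 12, 11, 6, 7, 3]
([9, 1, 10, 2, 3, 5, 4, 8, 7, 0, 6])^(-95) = [9, 1, 2, 3, 4, 5, 6, 8, 7, 0, 10]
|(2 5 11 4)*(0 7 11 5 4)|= 6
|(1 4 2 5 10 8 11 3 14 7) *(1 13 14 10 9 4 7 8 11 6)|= 12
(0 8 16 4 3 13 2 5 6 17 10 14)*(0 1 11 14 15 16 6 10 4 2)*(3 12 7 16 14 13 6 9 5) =(0 8 9 5 10 15 14 1 11 13)(2 3 6 17 4 12 7 16) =[8, 11, 3, 6, 12, 10, 17, 16, 9, 5, 15, 13, 7, 0, 1, 14, 2, 4]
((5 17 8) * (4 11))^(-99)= ((4 11)(5 17 8))^(-99)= (17)(4 11)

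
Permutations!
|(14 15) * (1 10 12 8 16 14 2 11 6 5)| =11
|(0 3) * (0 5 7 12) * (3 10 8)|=7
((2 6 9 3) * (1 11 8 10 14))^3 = ((1 11 8 10 14)(2 6 9 3))^3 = (1 10 11 14 8)(2 3 9 6)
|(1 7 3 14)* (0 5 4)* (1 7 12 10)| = 3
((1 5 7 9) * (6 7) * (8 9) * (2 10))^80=(10)(1 6 8)(5 7 9)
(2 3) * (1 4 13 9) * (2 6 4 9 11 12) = [0, 9, 3, 6, 13, 5, 4, 7, 8, 1, 10, 12, 2, 11] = (1 9)(2 3 6 4 13 11 12)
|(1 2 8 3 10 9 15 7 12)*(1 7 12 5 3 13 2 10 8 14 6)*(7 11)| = 14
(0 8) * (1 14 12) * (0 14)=(0 8 14 12 1)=[8, 0, 2, 3, 4, 5, 6, 7, 14, 9, 10, 11, 1, 13, 12]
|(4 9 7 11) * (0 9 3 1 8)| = 8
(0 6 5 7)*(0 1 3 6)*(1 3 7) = (1 7 3 6 5) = [0, 7, 2, 6, 4, 1, 5, 3]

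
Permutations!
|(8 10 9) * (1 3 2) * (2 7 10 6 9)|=15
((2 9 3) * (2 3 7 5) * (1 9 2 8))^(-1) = ((1 9 7 5 8))^(-1) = (1 8 5 7 9)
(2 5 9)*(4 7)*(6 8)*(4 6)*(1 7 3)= (1 7 6 8 4 3)(2 5 9)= [0, 7, 5, 1, 3, 9, 8, 6, 4, 2]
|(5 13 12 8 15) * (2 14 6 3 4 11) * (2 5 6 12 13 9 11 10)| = 9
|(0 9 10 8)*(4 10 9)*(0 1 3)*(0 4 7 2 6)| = 20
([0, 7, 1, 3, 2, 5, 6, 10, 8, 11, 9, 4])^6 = (1 2 4 11 9 10 7)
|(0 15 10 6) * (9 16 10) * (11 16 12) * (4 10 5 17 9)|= 30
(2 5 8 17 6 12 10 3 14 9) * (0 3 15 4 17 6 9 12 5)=[3, 1, 0, 14, 17, 8, 5, 7, 6, 2, 15, 11, 10, 13, 12, 4, 16, 9]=(0 3 14 12 10 15 4 17 9 2)(5 8 6)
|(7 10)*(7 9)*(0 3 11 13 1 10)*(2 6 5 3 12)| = |(0 12 2 6 5 3 11 13 1 10 9 7)| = 12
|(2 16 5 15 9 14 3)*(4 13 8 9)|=|(2 16 5 15 4 13 8 9 14 3)|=10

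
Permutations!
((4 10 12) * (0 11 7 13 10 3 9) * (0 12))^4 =(0 10 13 7 11)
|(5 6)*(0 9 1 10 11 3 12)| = 14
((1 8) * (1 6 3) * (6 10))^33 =(1 6 8 3 10)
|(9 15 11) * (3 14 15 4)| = 6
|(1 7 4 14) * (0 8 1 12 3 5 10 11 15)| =12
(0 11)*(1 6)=(0 11)(1 6)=[11, 6, 2, 3, 4, 5, 1, 7, 8, 9, 10, 0]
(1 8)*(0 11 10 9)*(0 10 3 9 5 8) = (0 11 3 9 10 5 8 1) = [11, 0, 2, 9, 4, 8, 6, 7, 1, 10, 5, 3]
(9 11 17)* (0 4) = (0 4)(9 11 17) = [4, 1, 2, 3, 0, 5, 6, 7, 8, 11, 10, 17, 12, 13, 14, 15, 16, 9]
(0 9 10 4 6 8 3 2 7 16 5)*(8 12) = (0 9 10 4 6 12 8 3 2 7 16 5) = [9, 1, 7, 2, 6, 0, 12, 16, 3, 10, 4, 11, 8, 13, 14, 15, 5]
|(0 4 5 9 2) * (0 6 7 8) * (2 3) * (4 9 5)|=7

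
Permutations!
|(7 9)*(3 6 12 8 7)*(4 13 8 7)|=|(3 6 12 7 9)(4 13 8)|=15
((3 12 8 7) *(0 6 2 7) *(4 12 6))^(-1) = ((0 4 12 8)(2 7 3 6))^(-1) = (0 8 12 4)(2 6 3 7)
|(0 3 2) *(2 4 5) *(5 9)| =6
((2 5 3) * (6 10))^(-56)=(10)(2 5 3)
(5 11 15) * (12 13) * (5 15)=[0, 1, 2, 3, 4, 11, 6, 7, 8, 9, 10, 5, 13, 12, 14, 15]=(15)(5 11)(12 13)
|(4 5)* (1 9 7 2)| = |(1 9 7 2)(4 5)| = 4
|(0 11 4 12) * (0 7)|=5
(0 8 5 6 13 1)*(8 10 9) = (0 10 9 8 5 6 13 1) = [10, 0, 2, 3, 4, 6, 13, 7, 5, 8, 9, 11, 12, 1]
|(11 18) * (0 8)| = |(0 8)(11 18)| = 2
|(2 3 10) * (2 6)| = |(2 3 10 6)| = 4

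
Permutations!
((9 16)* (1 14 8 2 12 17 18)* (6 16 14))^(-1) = ((1 6 16 9 14 8 2 12 17 18))^(-1) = (1 18 17 12 2 8 14 9 16 6)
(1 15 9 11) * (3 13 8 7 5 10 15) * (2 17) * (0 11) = [11, 3, 17, 13, 4, 10, 6, 5, 7, 0, 15, 1, 12, 8, 14, 9, 16, 2] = (0 11 1 3 13 8 7 5 10 15 9)(2 17)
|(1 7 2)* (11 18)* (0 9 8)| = 6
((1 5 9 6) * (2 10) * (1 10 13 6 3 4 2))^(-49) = ((1 5 9 3 4 2 13 6 10))^(-49) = (1 2 5 13 9 6 3 10 4)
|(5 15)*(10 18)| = 2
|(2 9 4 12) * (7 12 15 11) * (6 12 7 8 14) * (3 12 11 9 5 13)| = 60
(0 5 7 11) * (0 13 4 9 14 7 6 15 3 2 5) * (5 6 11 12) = (2 6 15 3)(4 9 14 7 12 5 11 13) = [0, 1, 6, 2, 9, 11, 15, 12, 8, 14, 10, 13, 5, 4, 7, 3]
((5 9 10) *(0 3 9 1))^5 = (0 1 5 10 9 3)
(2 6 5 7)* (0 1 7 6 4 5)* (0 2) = (0 1 7)(2 4 5 6) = [1, 7, 4, 3, 5, 6, 2, 0]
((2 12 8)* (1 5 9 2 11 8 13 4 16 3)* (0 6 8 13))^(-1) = ((0 6 8 11 13 4 16 3 1 5 9 2 12))^(-1) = (0 12 2 9 5 1 3 16 4 13 11 8 6)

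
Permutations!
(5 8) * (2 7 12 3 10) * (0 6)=(0 6)(2 7 12 3 10)(5 8)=[6, 1, 7, 10, 4, 8, 0, 12, 5, 9, 2, 11, 3]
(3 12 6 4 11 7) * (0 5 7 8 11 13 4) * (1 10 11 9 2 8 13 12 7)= [5, 10, 8, 7, 12, 1, 0, 3, 9, 2, 11, 13, 6, 4]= (0 5 1 10 11 13 4 12 6)(2 8 9)(3 7)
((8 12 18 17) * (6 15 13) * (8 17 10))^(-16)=(18)(6 13 15)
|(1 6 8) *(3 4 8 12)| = |(1 6 12 3 4 8)| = 6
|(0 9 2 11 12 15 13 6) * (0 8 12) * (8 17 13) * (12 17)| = |(0 9 2 11)(6 12 15 8 17 13)| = 12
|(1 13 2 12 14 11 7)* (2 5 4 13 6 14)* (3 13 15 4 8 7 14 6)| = |(1 3 13 5 8 7)(2 12)(4 15)(11 14)| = 6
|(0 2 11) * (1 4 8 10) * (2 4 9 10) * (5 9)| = |(0 4 8 2 11)(1 5 9 10)| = 20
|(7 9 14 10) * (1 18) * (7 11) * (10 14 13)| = 10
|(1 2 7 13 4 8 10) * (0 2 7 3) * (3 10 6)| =10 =|(0 2 10 1 7 13 4 8 6 3)|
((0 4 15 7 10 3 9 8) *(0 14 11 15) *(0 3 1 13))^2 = ((0 4 3 9 8 14 11 15 7 10 1 13))^2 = (0 3 8 11 7 1)(4 9 14 15 10 13)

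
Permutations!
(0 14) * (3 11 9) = (0 14)(3 11 9) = [14, 1, 2, 11, 4, 5, 6, 7, 8, 3, 10, 9, 12, 13, 0]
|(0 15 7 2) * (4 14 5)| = |(0 15 7 2)(4 14 5)| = 12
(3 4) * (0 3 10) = (0 3 4 10) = [3, 1, 2, 4, 10, 5, 6, 7, 8, 9, 0]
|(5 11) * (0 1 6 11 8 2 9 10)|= 9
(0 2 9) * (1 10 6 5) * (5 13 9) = (0 2 5 1 10 6 13 9) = [2, 10, 5, 3, 4, 1, 13, 7, 8, 0, 6, 11, 12, 9]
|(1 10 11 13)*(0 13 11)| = 4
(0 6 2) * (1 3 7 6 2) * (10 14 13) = (0 2)(1 3 7 6)(10 14 13) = [2, 3, 0, 7, 4, 5, 1, 6, 8, 9, 14, 11, 12, 10, 13]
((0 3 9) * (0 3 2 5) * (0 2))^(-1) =((2 5)(3 9))^(-1) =(2 5)(3 9)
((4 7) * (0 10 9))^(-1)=((0 10 9)(4 7))^(-1)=(0 9 10)(4 7)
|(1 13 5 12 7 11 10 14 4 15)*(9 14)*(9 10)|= 10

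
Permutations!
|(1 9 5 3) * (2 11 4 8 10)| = |(1 9 5 3)(2 11 4 8 10)| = 20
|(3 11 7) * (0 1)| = 6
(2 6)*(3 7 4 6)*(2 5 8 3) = [0, 1, 2, 7, 6, 8, 5, 4, 3] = (3 7 4 6 5 8)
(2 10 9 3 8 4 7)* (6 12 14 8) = [0, 1, 10, 6, 7, 5, 12, 2, 4, 3, 9, 11, 14, 13, 8] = (2 10 9 3 6 12 14 8 4 7)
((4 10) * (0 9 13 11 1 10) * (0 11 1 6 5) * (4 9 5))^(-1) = ((0 5)(1 10 9 13)(4 11 6))^(-1) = (0 5)(1 13 9 10)(4 6 11)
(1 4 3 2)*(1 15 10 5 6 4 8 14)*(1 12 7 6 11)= [0, 8, 15, 2, 3, 11, 4, 6, 14, 9, 5, 1, 7, 13, 12, 10]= (1 8 14 12 7 6 4 3 2 15 10 5 11)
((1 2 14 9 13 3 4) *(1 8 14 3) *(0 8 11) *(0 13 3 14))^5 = ((0 8)(1 2 14 9 3 4 11 13))^5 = (0 8)(1 4 14 13 3 2 11 9)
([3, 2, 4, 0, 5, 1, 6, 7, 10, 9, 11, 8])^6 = (11)(1 4)(2 5)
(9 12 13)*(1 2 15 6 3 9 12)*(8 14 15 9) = (1 2 9)(3 8 14 15 6)(12 13) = [0, 2, 9, 8, 4, 5, 3, 7, 14, 1, 10, 11, 13, 12, 15, 6]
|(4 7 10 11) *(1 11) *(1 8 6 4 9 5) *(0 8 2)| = 28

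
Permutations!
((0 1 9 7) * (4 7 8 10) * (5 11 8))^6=(0 10 5)(1 4 11)(7 8 9)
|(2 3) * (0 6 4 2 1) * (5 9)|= 6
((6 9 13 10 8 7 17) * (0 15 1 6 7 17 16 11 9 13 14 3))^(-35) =(0 17)(1 16)(3 8)(6 11)(7 15)(9 13)(10 14)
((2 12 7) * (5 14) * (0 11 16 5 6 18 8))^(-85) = ((0 11 16 5 14 6 18 8)(2 12 7))^(-85) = (0 5 18 11 14 8 16 6)(2 7 12)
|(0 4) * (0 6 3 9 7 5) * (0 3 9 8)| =8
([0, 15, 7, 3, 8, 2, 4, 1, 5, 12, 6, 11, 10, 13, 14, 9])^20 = [0, 2, 8, 3, 10, 4, 12, 5, 6, 1, 9, 11, 15, 13, 14, 7]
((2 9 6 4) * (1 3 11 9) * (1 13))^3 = (1 9 2 3 6 13 11 4)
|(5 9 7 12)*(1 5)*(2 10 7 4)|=|(1 5 9 4 2 10 7 12)|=8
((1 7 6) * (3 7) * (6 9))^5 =((1 3 7 9 6))^5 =(9)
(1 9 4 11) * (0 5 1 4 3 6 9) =(0 5 1)(3 6 9)(4 11) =[5, 0, 2, 6, 11, 1, 9, 7, 8, 3, 10, 4]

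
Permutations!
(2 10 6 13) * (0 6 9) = (0 6 13 2 10 9) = [6, 1, 10, 3, 4, 5, 13, 7, 8, 0, 9, 11, 12, 2]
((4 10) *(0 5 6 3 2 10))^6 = (0 4 10 2 3 6 5)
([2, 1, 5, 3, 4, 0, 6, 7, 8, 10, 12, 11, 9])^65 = [5, 1, 0, 3, 4, 2, 6, 7, 8, 12, 9, 11, 10]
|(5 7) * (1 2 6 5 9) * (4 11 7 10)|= 9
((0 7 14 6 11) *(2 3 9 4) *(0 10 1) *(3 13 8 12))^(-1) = (0 1 10 11 6 14 7)(2 4 9 3 12 8 13)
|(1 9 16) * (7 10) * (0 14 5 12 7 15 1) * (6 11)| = 10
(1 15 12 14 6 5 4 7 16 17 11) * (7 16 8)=(1 15 12 14 6 5 4 16 17 11)(7 8)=[0, 15, 2, 3, 16, 4, 5, 8, 7, 9, 10, 1, 14, 13, 6, 12, 17, 11]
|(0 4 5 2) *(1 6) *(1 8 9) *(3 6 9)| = |(0 4 5 2)(1 9)(3 6 8)| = 12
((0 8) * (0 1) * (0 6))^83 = ((0 8 1 6))^83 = (0 6 1 8)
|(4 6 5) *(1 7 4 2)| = |(1 7 4 6 5 2)| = 6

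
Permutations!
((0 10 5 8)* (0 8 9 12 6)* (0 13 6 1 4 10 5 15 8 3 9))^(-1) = (0 5)(1 12 9 3 8 15 10 4)(6 13)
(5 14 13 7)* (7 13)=(5 14 7)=[0, 1, 2, 3, 4, 14, 6, 5, 8, 9, 10, 11, 12, 13, 7]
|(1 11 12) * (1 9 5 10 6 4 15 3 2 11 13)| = 10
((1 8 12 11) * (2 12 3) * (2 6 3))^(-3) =((1 8 2 12 11)(3 6))^(-3) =(1 2 11 8 12)(3 6)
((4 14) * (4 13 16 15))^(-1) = (4 15 16 13 14)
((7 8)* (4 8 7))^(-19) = ((4 8))^(-19) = (4 8)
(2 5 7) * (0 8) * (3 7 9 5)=(0 8)(2 3 7)(5 9)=[8, 1, 3, 7, 4, 9, 6, 2, 0, 5]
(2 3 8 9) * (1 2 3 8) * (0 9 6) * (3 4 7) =[9, 2, 8, 1, 7, 5, 0, 3, 6, 4] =(0 9 4 7 3 1 2 8 6)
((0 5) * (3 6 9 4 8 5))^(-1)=((0 3 6 9 4 8 5))^(-1)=(0 5 8 4 9 6 3)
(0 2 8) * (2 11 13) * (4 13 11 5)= (0 5 4 13 2 8)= [5, 1, 8, 3, 13, 4, 6, 7, 0, 9, 10, 11, 12, 2]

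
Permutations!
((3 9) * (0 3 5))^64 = (9)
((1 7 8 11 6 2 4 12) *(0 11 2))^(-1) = (0 6 11)(1 12 4 2 8 7)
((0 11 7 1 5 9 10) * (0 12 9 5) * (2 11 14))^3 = ((0 14 2 11 7 1)(9 10 12))^3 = (0 11)(1 2)(7 14)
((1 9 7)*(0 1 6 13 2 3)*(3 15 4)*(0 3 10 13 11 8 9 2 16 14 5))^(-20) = (16)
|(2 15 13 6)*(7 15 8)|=|(2 8 7 15 13 6)|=6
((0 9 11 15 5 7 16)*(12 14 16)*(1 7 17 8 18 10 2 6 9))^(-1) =((0 1 7 12 14 16)(2 6 9 11 15 5 17 8 18 10))^(-1) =(0 16 14 12 7 1)(2 10 18 8 17 5 15 11 9 6)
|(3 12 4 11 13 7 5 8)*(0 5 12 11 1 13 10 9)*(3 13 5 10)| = |(0 10 9)(1 5 8 13 7 12 4)(3 11)| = 42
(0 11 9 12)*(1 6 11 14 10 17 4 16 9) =(0 14 10 17 4 16 9 12)(1 6 11) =[14, 6, 2, 3, 16, 5, 11, 7, 8, 12, 17, 1, 0, 13, 10, 15, 9, 4]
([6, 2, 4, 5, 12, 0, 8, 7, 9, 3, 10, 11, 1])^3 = (0 9)(1 12 4 2)(3 6)(5 8)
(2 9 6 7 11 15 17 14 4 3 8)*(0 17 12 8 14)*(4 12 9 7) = (0 17)(2 7 11 15 9 6 4 3 14 12 8) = [17, 1, 7, 14, 3, 5, 4, 11, 2, 6, 10, 15, 8, 13, 12, 9, 16, 0]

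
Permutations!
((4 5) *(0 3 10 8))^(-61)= (0 8 10 3)(4 5)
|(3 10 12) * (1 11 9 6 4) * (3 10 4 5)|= |(1 11 9 6 5 3 4)(10 12)|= 14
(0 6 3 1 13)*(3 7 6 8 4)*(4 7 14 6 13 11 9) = (0 8 7 13)(1 11 9 4 3)(6 14) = [8, 11, 2, 1, 3, 5, 14, 13, 7, 4, 10, 9, 12, 0, 6]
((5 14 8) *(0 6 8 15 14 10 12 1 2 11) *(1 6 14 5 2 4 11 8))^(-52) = (0 4 6 10 15)(1 12 5 14 11)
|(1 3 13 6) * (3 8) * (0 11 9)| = 15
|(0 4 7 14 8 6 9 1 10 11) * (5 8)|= 11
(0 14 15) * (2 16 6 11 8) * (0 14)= (2 16 6 11 8)(14 15)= [0, 1, 16, 3, 4, 5, 11, 7, 2, 9, 10, 8, 12, 13, 15, 14, 6]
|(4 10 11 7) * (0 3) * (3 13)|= 12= |(0 13 3)(4 10 11 7)|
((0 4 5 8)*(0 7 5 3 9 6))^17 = (0 3 6 4 9)(5 7 8)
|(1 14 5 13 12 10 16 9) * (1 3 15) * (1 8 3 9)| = |(1 14 5 13 12 10 16)(3 15 8)| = 21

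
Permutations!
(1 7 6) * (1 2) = (1 7 6 2) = [0, 7, 1, 3, 4, 5, 2, 6]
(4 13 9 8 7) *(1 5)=(1 5)(4 13 9 8 7)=[0, 5, 2, 3, 13, 1, 6, 4, 7, 8, 10, 11, 12, 9]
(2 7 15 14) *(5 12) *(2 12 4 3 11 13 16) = (2 7 15 14 12 5 4 3 11 13 16) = [0, 1, 7, 11, 3, 4, 6, 15, 8, 9, 10, 13, 5, 16, 12, 14, 2]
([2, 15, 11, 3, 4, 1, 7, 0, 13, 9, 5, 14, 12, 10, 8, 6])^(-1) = (0 7 6 15 1 5 10 13 8 14 11 2)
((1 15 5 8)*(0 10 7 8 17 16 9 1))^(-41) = (0 8 7 10)(1 15 5 17 16 9)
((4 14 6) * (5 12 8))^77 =(4 6 14)(5 8 12)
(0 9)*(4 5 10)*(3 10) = (0 9)(3 10 4 5) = [9, 1, 2, 10, 5, 3, 6, 7, 8, 0, 4]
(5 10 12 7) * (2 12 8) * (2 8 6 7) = (2 12)(5 10 6 7) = [0, 1, 12, 3, 4, 10, 7, 5, 8, 9, 6, 11, 2]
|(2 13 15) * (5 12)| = 6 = |(2 13 15)(5 12)|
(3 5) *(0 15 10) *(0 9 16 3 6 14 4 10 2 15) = (2 15)(3 5 6 14 4 10 9 16) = [0, 1, 15, 5, 10, 6, 14, 7, 8, 16, 9, 11, 12, 13, 4, 2, 3]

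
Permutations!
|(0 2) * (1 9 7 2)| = 5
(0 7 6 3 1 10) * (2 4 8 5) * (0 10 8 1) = (10)(0 7 6 3)(1 8 5 2 4) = [7, 8, 4, 0, 1, 2, 3, 6, 5, 9, 10]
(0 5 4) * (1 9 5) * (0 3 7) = [1, 9, 2, 7, 3, 4, 6, 0, 8, 5] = (0 1 9 5 4 3 7)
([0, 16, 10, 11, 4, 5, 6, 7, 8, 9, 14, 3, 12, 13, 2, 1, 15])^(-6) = (16)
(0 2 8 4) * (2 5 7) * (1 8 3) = (0 5 7 2 3 1 8 4) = [5, 8, 3, 1, 0, 7, 6, 2, 4]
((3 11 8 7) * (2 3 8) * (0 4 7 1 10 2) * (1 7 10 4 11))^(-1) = (0 11)(1 3 2 10 4)(7 8)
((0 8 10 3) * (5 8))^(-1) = ((0 5 8 10 3))^(-1) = (0 3 10 8 5)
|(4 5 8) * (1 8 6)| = |(1 8 4 5 6)| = 5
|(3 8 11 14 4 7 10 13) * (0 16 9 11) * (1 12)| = |(0 16 9 11 14 4 7 10 13 3 8)(1 12)| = 22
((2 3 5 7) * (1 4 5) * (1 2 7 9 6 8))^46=(1 6 5)(4 8 9)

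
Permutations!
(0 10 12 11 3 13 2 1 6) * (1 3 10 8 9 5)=[8, 6, 3, 13, 4, 1, 0, 7, 9, 5, 12, 10, 11, 2]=(0 8 9 5 1 6)(2 3 13)(10 12 11)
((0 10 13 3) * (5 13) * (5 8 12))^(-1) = (0 3 13 5 12 8 10)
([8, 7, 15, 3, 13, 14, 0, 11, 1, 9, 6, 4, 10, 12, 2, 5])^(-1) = (0 6 10 12 13 4 11 7 1 8)(2 14 5 15)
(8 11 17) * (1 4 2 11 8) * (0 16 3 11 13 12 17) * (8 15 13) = (0 16 3 11)(1 4 2 8 15 13 12 17) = [16, 4, 8, 11, 2, 5, 6, 7, 15, 9, 10, 0, 17, 12, 14, 13, 3, 1]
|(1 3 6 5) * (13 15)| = 4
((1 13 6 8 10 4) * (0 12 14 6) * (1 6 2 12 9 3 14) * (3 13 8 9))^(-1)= (0 13 9 6 4 10 8 1 12 2 14 3)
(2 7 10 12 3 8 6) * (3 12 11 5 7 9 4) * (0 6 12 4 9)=(0 6 2)(3 8 12 4)(5 7 10 11)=[6, 1, 0, 8, 3, 7, 2, 10, 12, 9, 11, 5, 4]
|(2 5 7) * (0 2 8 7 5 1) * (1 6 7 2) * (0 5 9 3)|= 20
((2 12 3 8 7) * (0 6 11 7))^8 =((0 6 11 7 2 12 3 8))^8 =(12)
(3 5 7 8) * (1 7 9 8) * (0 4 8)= (0 4 8 3 5 9)(1 7)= [4, 7, 2, 5, 8, 9, 6, 1, 3, 0]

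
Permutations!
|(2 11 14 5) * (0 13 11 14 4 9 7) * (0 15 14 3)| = |(0 13 11 4 9 7 15 14 5 2 3)| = 11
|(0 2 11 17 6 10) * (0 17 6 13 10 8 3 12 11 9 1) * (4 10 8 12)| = 12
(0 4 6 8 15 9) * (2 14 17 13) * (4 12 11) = (0 12 11 4 6 8 15 9)(2 14 17 13) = [12, 1, 14, 3, 6, 5, 8, 7, 15, 0, 10, 4, 11, 2, 17, 9, 16, 13]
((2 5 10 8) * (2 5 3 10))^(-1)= ((2 3 10 8 5))^(-1)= (2 5 8 10 3)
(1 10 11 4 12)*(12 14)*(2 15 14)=[0, 10, 15, 3, 2, 5, 6, 7, 8, 9, 11, 4, 1, 13, 12, 14]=(1 10 11 4 2 15 14 12)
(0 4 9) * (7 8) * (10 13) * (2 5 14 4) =[2, 1, 5, 3, 9, 14, 6, 8, 7, 0, 13, 11, 12, 10, 4] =(0 2 5 14 4 9)(7 8)(10 13)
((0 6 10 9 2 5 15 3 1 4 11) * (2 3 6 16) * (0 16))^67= ((1 4 11 16 2 5 15 6 10 9 3))^67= (1 4 11 16 2 5 15 6 10 9 3)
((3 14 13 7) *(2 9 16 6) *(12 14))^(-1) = (2 6 16 9)(3 7 13 14 12)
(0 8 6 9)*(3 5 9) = [8, 1, 2, 5, 4, 9, 3, 7, 6, 0] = (0 8 6 3 5 9)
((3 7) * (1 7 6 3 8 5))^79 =((1 7 8 5)(3 6))^79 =(1 5 8 7)(3 6)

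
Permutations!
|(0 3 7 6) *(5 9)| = 4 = |(0 3 7 6)(5 9)|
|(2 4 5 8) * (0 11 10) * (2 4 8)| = 12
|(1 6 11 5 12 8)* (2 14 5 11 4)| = |(1 6 4 2 14 5 12 8)| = 8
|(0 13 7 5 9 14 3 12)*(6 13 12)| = |(0 12)(3 6 13 7 5 9 14)| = 14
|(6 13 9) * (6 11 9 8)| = |(6 13 8)(9 11)| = 6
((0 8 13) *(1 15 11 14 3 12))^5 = ((0 8 13)(1 15 11 14 3 12))^5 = (0 13 8)(1 12 3 14 11 15)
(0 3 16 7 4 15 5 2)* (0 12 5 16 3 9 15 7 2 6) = (0 9 15 16 2 12 5 6)(4 7) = [9, 1, 12, 3, 7, 6, 0, 4, 8, 15, 10, 11, 5, 13, 14, 16, 2]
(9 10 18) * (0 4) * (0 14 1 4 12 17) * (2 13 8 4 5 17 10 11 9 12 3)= (0 3 2 13 8 4 14 1 5 17)(9 11)(10 18 12)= [3, 5, 13, 2, 14, 17, 6, 7, 4, 11, 18, 9, 10, 8, 1, 15, 16, 0, 12]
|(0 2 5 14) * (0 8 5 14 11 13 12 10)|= |(0 2 14 8 5 11 13 12 10)|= 9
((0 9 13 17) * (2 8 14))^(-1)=((0 9 13 17)(2 8 14))^(-1)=(0 17 13 9)(2 14 8)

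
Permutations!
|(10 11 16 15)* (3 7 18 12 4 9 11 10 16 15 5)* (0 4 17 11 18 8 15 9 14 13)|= 60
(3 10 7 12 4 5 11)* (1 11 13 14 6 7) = [0, 11, 2, 10, 5, 13, 7, 12, 8, 9, 1, 3, 4, 14, 6] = (1 11 3 10)(4 5 13 14 6 7 12)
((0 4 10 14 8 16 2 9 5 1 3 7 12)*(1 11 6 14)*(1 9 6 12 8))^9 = (0 10 5 12 4 9 11)(1 3 7 8 16 2 6 14)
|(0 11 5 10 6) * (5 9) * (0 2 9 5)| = |(0 11 5 10 6 2 9)| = 7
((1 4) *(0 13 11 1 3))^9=((0 13 11 1 4 3))^9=(0 1)(3 11)(4 13)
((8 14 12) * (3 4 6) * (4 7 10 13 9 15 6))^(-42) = (15)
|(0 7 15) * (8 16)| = 6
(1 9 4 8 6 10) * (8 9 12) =(1 12 8 6 10)(4 9) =[0, 12, 2, 3, 9, 5, 10, 7, 6, 4, 1, 11, 8]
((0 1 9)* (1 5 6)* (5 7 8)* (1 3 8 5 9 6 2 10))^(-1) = (0 9 8 3 6 1 10 2 5 7)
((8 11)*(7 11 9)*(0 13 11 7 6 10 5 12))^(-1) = (0 12 5 10 6 9 8 11 13)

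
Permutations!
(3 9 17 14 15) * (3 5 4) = (3 9 17 14 15 5 4) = [0, 1, 2, 9, 3, 4, 6, 7, 8, 17, 10, 11, 12, 13, 15, 5, 16, 14]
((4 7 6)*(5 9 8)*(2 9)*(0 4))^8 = ((0 4 7 6)(2 9 8 5))^8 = (9)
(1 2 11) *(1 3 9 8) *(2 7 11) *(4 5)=[0, 7, 2, 9, 5, 4, 6, 11, 1, 8, 10, 3]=(1 7 11 3 9 8)(4 5)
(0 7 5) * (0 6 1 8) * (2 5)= (0 7 2 5 6 1 8)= [7, 8, 5, 3, 4, 6, 1, 2, 0]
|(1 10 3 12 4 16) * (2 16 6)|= 8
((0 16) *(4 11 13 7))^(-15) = (0 16)(4 11 13 7)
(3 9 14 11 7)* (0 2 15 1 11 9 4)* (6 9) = (0 2 15 1 11 7 3 4)(6 9 14) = [2, 11, 15, 4, 0, 5, 9, 3, 8, 14, 10, 7, 12, 13, 6, 1]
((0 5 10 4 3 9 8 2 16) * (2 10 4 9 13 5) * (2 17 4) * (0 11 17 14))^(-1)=((0 14)(2 16 11 17 4 3 13 5)(8 10 9))^(-1)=(0 14)(2 5 13 3 4 17 11 16)(8 9 10)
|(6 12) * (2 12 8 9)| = 5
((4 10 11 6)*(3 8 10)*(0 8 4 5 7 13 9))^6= (0 7 11)(5 10 9)(6 8 13)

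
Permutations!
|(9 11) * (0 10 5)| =6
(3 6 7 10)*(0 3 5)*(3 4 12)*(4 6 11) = (0 6 7 10 5)(3 11 4 12) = [6, 1, 2, 11, 12, 0, 7, 10, 8, 9, 5, 4, 3]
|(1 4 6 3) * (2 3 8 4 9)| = |(1 9 2 3)(4 6 8)| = 12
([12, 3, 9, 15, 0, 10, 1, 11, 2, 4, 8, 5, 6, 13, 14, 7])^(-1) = (0 4 9 2 8 10 5 11 7 15 3 1 6 12)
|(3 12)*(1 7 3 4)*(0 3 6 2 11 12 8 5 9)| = 35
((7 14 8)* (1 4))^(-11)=((1 4)(7 14 8))^(-11)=(1 4)(7 14 8)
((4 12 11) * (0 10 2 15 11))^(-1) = (0 12 4 11 15 2 10)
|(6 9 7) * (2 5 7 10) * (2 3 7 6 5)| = |(3 7 5 6 9 10)| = 6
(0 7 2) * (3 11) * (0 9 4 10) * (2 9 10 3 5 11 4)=(0 7 9 2 10)(3 4)(5 11)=[7, 1, 10, 4, 3, 11, 6, 9, 8, 2, 0, 5]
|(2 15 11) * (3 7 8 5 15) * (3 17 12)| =9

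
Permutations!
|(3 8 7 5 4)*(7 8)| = 4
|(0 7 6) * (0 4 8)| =5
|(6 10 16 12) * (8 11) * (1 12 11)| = |(1 12 6 10 16 11 8)| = 7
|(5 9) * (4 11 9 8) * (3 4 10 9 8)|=7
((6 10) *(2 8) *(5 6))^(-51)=(10)(2 8)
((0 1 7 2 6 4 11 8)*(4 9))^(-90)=((0 1 7 2 6 9 4 11 8))^(-90)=(11)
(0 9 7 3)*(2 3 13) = (0 9 7 13 2 3) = [9, 1, 3, 0, 4, 5, 6, 13, 8, 7, 10, 11, 12, 2]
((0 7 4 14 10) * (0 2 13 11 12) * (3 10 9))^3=(0 14 10 11 7 9 2 12 4 3 13)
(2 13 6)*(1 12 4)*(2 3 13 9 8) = [0, 12, 9, 13, 1, 5, 3, 7, 2, 8, 10, 11, 4, 6] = (1 12 4)(2 9 8)(3 13 6)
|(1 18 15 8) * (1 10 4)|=|(1 18 15 8 10 4)|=6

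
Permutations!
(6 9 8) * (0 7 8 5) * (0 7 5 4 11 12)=(0 5 7 8 6 9 4 11 12)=[5, 1, 2, 3, 11, 7, 9, 8, 6, 4, 10, 12, 0]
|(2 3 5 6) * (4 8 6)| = |(2 3 5 4 8 6)| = 6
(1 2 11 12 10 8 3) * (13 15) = [0, 2, 11, 1, 4, 5, 6, 7, 3, 9, 8, 12, 10, 15, 14, 13] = (1 2 11 12 10 8 3)(13 15)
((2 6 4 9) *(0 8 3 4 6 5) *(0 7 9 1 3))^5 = (0 8)(1 4 3)(2 5 7 9) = ((0 8)(1 3 4)(2 5 7 9))^5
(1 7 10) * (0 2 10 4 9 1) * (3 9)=(0 2 10)(1 7 4 3 9)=[2, 7, 10, 9, 3, 5, 6, 4, 8, 1, 0]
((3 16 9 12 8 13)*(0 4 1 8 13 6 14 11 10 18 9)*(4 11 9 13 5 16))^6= ((0 11 10 18 13 3 4 1 8 6 14 9 12 5 16))^6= (0 4 12 18 6)(1 5 13 14 11)(3 9 10 8 16)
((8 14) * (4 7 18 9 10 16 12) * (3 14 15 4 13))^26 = (3 8 4 18 10 12)(7 9 16 13 14 15)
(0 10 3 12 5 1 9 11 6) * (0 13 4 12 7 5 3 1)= (0 10 1 9 11 6 13 4 12 3 7 5)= [10, 9, 2, 7, 12, 0, 13, 5, 8, 11, 1, 6, 3, 4]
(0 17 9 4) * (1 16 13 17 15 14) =(0 15 14 1 16 13 17 9 4) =[15, 16, 2, 3, 0, 5, 6, 7, 8, 4, 10, 11, 12, 17, 1, 14, 13, 9]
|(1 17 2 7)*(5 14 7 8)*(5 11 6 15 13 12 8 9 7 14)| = |(1 17 2 9 7)(6 15 13 12 8 11)| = 30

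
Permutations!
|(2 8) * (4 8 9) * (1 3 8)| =6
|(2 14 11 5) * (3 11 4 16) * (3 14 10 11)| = 12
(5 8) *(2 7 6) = (2 7 6)(5 8) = [0, 1, 7, 3, 4, 8, 2, 6, 5]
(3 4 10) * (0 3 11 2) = [3, 1, 0, 4, 10, 5, 6, 7, 8, 9, 11, 2] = (0 3 4 10 11 2)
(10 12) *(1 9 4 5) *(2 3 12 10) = (1 9 4 5)(2 3 12) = [0, 9, 3, 12, 5, 1, 6, 7, 8, 4, 10, 11, 2]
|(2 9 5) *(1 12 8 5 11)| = 7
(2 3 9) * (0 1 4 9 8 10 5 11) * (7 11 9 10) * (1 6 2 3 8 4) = [6, 1, 8, 4, 10, 9, 2, 11, 7, 3, 5, 0] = (0 6 2 8 7 11)(3 4 10 5 9)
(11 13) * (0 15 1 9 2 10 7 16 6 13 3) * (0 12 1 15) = (1 9 2 10 7 16 6 13 11 3 12) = [0, 9, 10, 12, 4, 5, 13, 16, 8, 2, 7, 3, 1, 11, 14, 15, 6]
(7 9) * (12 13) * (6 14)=[0, 1, 2, 3, 4, 5, 14, 9, 8, 7, 10, 11, 13, 12, 6]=(6 14)(7 9)(12 13)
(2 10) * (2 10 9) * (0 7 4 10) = [7, 1, 9, 3, 10, 5, 6, 4, 8, 2, 0] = (0 7 4 10)(2 9)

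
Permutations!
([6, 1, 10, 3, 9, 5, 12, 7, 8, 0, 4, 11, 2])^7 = (12)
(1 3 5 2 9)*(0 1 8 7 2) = [1, 3, 9, 5, 4, 0, 6, 2, 7, 8] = (0 1 3 5)(2 9 8 7)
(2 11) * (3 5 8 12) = (2 11)(3 5 8 12) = [0, 1, 11, 5, 4, 8, 6, 7, 12, 9, 10, 2, 3]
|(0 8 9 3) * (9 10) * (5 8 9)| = 3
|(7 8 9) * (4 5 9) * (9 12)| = |(4 5 12 9 7 8)| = 6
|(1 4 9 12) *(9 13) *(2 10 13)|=|(1 4 2 10 13 9 12)|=7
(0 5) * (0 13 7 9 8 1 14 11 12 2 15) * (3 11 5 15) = [15, 14, 3, 11, 4, 13, 6, 9, 1, 8, 10, 12, 2, 7, 5, 0] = (0 15)(1 14 5 13 7 9 8)(2 3 11 12)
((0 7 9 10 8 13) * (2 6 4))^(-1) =((0 7 9 10 8 13)(2 6 4))^(-1) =(0 13 8 10 9 7)(2 4 6)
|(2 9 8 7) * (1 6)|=4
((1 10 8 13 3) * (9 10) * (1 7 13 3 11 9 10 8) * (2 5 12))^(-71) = (1 10)(2 5 12)(3 7 13 11 9 8)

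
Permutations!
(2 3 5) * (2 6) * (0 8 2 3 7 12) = (0 8 2 7 12)(3 5 6) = [8, 1, 7, 5, 4, 6, 3, 12, 2, 9, 10, 11, 0]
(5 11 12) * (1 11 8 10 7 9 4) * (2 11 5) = (1 5 8 10 7 9 4)(2 11 12) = [0, 5, 11, 3, 1, 8, 6, 9, 10, 4, 7, 12, 2]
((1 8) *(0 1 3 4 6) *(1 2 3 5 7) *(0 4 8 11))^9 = ((0 2 3 8 5 7 1 11)(4 6))^9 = (0 2 3 8 5 7 1 11)(4 6)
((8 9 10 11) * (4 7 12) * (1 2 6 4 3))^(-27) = (1 2 6 4 7 12 3)(8 9 10 11)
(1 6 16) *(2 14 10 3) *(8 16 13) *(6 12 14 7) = [0, 12, 7, 2, 4, 5, 13, 6, 16, 9, 3, 11, 14, 8, 10, 15, 1] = (1 12 14 10 3 2 7 6 13 8 16)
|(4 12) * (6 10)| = 2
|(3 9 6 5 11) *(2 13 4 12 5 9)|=|(2 13 4 12 5 11 3)(6 9)|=14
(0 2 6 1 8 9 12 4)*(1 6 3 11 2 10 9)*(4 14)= (0 10 9 12 14 4)(1 8)(2 3 11)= [10, 8, 3, 11, 0, 5, 6, 7, 1, 12, 9, 2, 14, 13, 4]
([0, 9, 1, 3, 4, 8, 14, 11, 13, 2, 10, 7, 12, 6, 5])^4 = [0, 9, 1, 3, 4, 14, 13, 7, 5, 2, 10, 11, 12, 8, 6]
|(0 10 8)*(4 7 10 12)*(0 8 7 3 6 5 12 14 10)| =|(0 14 10 7)(3 6 5 12 4)| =20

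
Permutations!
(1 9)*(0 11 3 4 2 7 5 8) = [11, 9, 7, 4, 2, 8, 6, 5, 0, 1, 10, 3] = (0 11 3 4 2 7 5 8)(1 9)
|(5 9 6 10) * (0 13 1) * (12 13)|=4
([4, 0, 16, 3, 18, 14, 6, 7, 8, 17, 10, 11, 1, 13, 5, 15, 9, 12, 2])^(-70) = (0 18 16 17 1 4 2 9 12)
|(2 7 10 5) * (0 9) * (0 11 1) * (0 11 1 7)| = |(0 9 1 11 7 10 5 2)| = 8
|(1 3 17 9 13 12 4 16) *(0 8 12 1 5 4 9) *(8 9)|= 6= |(0 9 13 1 3 17)(4 16 5)(8 12)|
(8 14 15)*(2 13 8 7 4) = (2 13 8 14 15 7 4) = [0, 1, 13, 3, 2, 5, 6, 4, 14, 9, 10, 11, 12, 8, 15, 7]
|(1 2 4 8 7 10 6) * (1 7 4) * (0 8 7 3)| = |(0 8 4 7 10 6 3)(1 2)| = 14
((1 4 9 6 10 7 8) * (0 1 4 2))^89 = ((0 1 2)(4 9 6 10 7 8))^89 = (0 2 1)(4 8 7 10 6 9)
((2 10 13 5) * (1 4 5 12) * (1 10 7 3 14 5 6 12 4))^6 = (2 7 3 14 5)(4 6 12 10 13)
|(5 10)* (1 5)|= 3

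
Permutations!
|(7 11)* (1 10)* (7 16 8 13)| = |(1 10)(7 11 16 8 13)| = 10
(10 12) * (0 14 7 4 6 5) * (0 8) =(0 14 7 4 6 5 8)(10 12) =[14, 1, 2, 3, 6, 8, 5, 4, 0, 9, 12, 11, 10, 13, 7]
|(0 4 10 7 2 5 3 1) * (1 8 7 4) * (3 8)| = |(0 1)(2 5 8 7)(4 10)| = 4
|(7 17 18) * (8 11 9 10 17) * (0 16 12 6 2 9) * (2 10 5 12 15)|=14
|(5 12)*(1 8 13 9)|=|(1 8 13 9)(5 12)|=4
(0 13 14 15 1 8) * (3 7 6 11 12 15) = (0 13 14 3 7 6 11 12 15 1 8) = [13, 8, 2, 7, 4, 5, 11, 6, 0, 9, 10, 12, 15, 14, 3, 1]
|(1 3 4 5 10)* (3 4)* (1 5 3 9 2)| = 10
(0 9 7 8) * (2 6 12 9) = (0 2 6 12 9 7 8) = [2, 1, 6, 3, 4, 5, 12, 8, 0, 7, 10, 11, 9]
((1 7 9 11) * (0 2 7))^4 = (0 11 7)(1 9 2)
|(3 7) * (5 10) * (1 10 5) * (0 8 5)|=6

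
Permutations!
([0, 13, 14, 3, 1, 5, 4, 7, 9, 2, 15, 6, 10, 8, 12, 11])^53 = [0, 14, 11, 3, 2, 5, 9, 7, 10, 15, 1, 8, 4, 12, 6, 13]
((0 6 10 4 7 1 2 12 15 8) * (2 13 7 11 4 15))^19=(0 8 15 10 6)(1 13 7)(2 12)(4 11)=((0 6 10 15 8)(1 13 7)(2 12)(4 11))^19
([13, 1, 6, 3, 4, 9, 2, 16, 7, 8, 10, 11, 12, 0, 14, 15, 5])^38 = (5 7 9 16 8)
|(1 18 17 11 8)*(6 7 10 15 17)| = 9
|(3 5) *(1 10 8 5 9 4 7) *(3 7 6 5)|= 9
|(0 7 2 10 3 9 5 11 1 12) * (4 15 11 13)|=13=|(0 7 2 10 3 9 5 13 4 15 11 1 12)|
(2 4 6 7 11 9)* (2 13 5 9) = [0, 1, 4, 3, 6, 9, 7, 11, 8, 13, 10, 2, 12, 5] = (2 4 6 7 11)(5 9 13)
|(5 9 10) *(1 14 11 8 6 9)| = 8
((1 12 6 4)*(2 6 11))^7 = ((1 12 11 2 6 4))^7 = (1 12 11 2 6 4)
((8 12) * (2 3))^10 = (12) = ((2 3)(8 12))^10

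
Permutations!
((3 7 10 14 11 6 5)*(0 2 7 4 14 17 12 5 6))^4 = ((0 2 7 10 17 12 5 3 4 14 11))^4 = (0 17 4 2 12 14 7 5 11 10 3)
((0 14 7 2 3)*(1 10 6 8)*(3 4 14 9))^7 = (0 9 3)(1 8 6 10)(2 7 14 4)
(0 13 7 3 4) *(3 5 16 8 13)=(0 3 4)(5 16 8 13 7)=[3, 1, 2, 4, 0, 16, 6, 5, 13, 9, 10, 11, 12, 7, 14, 15, 8]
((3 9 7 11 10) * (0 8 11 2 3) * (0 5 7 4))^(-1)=((0 8 11 10 5 7 2 3 9 4))^(-1)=(0 4 9 3 2 7 5 10 11 8)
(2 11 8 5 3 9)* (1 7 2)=(1 7 2 11 8 5 3 9)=[0, 7, 11, 9, 4, 3, 6, 2, 5, 1, 10, 8]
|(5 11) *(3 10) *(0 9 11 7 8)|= 6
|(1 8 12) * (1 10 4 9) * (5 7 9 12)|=15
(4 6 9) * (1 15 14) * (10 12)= (1 15 14)(4 6 9)(10 12)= [0, 15, 2, 3, 6, 5, 9, 7, 8, 4, 12, 11, 10, 13, 1, 14]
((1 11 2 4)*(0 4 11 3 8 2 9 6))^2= (0 1 8 11 6 4 3 2 9)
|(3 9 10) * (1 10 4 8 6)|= |(1 10 3 9 4 8 6)|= 7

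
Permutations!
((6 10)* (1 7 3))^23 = (1 3 7)(6 10)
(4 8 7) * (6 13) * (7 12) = [0, 1, 2, 3, 8, 5, 13, 4, 12, 9, 10, 11, 7, 6] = (4 8 12 7)(6 13)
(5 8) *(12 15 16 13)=(5 8)(12 15 16 13)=[0, 1, 2, 3, 4, 8, 6, 7, 5, 9, 10, 11, 15, 12, 14, 16, 13]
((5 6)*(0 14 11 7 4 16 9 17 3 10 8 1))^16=(0 4 3)(1 7 17)(8 11 9)(10 14 16)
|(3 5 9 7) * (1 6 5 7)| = 4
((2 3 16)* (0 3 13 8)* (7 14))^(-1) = ((0 3 16 2 13 8)(7 14))^(-1) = (0 8 13 2 16 3)(7 14)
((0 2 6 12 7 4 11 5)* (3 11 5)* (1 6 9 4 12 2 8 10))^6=((0 8 10 1 6 2 9 4 5)(3 11)(7 12))^6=(12)(0 9 1)(2 10 5)(4 6 8)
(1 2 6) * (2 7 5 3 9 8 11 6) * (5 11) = (1 7 11 6)(3 9 8 5) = [0, 7, 2, 9, 4, 3, 1, 11, 5, 8, 10, 6]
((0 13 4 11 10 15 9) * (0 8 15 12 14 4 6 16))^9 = (0 13 6 16)(4 14 12 10 11)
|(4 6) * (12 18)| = |(4 6)(12 18)| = 2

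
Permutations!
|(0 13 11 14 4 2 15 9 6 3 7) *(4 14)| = 10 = |(0 13 11 4 2 15 9 6 3 7)|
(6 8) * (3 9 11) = (3 9 11)(6 8) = [0, 1, 2, 9, 4, 5, 8, 7, 6, 11, 10, 3]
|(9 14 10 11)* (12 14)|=|(9 12 14 10 11)|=5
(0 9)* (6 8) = (0 9)(6 8) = [9, 1, 2, 3, 4, 5, 8, 7, 6, 0]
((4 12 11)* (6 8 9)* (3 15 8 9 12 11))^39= (3 12 8 15)(4 11)(6 9)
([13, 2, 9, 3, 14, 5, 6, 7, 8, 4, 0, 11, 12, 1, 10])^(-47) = [13, 2, 9, 3, 14, 5, 6, 7, 8, 4, 0, 11, 12, 1, 10]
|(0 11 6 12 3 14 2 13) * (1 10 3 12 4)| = 10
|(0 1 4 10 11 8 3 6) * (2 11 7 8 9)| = 24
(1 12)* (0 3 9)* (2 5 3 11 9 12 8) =[11, 8, 5, 12, 4, 3, 6, 7, 2, 0, 10, 9, 1] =(0 11 9)(1 8 2 5 3 12)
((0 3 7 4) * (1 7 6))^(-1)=((0 3 6 1 7 4))^(-1)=(0 4 7 1 6 3)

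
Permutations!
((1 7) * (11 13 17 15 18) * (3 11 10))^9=((1 7)(3 11 13 17 15 18 10))^9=(1 7)(3 13 15 10 11 17 18)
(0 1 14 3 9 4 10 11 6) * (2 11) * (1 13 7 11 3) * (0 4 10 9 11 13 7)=(0 7 13)(1 14)(2 3 11 6 4 9 10)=[7, 14, 3, 11, 9, 5, 4, 13, 8, 10, 2, 6, 12, 0, 1]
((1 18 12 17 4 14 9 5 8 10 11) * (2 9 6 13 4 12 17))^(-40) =(18)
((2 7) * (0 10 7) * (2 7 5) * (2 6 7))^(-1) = ((0 10 5 6 7 2))^(-1) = (0 2 7 6 5 10)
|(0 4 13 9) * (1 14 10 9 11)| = |(0 4 13 11 1 14 10 9)| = 8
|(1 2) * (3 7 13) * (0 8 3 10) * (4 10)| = |(0 8 3 7 13 4 10)(1 2)| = 14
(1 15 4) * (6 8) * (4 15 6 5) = (15)(1 6 8 5 4) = [0, 6, 2, 3, 1, 4, 8, 7, 5, 9, 10, 11, 12, 13, 14, 15]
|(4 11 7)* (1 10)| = |(1 10)(4 11 7)| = 6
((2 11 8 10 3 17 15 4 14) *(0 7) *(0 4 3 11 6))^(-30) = (17)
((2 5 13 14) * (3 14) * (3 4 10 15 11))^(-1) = ((2 5 13 4 10 15 11 3 14))^(-1) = (2 14 3 11 15 10 4 13 5)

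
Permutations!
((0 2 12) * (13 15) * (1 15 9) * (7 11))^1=((0 2 12)(1 15 13 9)(7 11))^1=(0 2 12)(1 15 13 9)(7 11)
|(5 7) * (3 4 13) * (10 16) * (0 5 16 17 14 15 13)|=11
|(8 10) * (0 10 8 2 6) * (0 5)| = |(0 10 2 6 5)| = 5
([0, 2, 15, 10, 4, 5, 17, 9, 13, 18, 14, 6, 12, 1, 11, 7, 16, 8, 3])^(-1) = [0, 13, 1, 18, 4, 5, 11, 15, 17, 7, 3, 14, 12, 8, 10, 2, 16, 6, 9]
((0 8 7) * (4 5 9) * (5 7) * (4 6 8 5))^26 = (0 4 6 5 7 8 9)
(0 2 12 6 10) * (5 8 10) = (0 2 12 6 5 8 10) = [2, 1, 12, 3, 4, 8, 5, 7, 10, 9, 0, 11, 6]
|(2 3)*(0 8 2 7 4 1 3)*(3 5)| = 15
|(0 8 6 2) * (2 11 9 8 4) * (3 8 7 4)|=|(0 3 8 6 11 9 7 4 2)|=9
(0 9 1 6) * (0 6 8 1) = (0 9)(1 8) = [9, 8, 2, 3, 4, 5, 6, 7, 1, 0]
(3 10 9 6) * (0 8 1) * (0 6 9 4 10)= (0 8 1 6 3)(4 10)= [8, 6, 2, 0, 10, 5, 3, 7, 1, 9, 4]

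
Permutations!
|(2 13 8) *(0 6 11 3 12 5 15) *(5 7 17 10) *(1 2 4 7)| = 15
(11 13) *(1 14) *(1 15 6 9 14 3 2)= (1 3 2)(6 9 14 15)(11 13)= [0, 3, 1, 2, 4, 5, 9, 7, 8, 14, 10, 13, 12, 11, 15, 6]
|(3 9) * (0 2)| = 2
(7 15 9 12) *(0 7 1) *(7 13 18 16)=[13, 0, 2, 3, 4, 5, 6, 15, 8, 12, 10, 11, 1, 18, 14, 9, 7, 17, 16]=(0 13 18 16 7 15 9 12 1)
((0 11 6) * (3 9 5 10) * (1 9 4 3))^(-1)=(0 6 11)(1 10 5 9)(3 4)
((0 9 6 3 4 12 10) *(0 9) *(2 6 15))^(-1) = ((2 6 3 4 12 10 9 15))^(-1) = (2 15 9 10 12 4 3 6)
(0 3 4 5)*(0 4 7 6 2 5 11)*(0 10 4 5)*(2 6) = (0 3 7 2)(4 11 10) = [3, 1, 0, 7, 11, 5, 6, 2, 8, 9, 4, 10]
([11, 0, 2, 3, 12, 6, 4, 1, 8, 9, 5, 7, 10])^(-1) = (0 1 7 11)(4 6 5 10 12)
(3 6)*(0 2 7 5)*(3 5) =(0 2 7 3 6 5) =[2, 1, 7, 6, 4, 0, 5, 3]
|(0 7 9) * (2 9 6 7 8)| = |(0 8 2 9)(6 7)| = 4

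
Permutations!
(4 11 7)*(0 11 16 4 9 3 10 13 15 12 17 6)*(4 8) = (0 11 7 9 3 10 13 15 12 17 6)(4 16 8) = [11, 1, 2, 10, 16, 5, 0, 9, 4, 3, 13, 7, 17, 15, 14, 12, 8, 6]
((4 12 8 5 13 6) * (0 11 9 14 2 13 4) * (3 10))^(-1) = ((0 11 9 14 2 13 6)(3 10)(4 12 8 5))^(-1) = (0 6 13 2 14 9 11)(3 10)(4 5 8 12)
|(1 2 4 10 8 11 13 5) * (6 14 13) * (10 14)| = 12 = |(1 2 4 14 13 5)(6 10 8 11)|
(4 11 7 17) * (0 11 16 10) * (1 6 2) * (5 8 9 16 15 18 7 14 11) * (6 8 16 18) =(0 5 16 10)(1 8 9 18 7 17 4 15 6 2)(11 14) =[5, 8, 1, 3, 15, 16, 2, 17, 9, 18, 0, 14, 12, 13, 11, 6, 10, 4, 7]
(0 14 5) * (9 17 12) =(0 14 5)(9 17 12) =[14, 1, 2, 3, 4, 0, 6, 7, 8, 17, 10, 11, 9, 13, 5, 15, 16, 12]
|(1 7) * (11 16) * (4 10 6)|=|(1 7)(4 10 6)(11 16)|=6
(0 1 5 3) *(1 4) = [4, 5, 2, 0, 1, 3] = (0 4 1 5 3)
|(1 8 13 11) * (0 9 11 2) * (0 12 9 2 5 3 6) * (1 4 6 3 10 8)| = |(0 2 12 9 11 4 6)(5 10 8 13)| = 28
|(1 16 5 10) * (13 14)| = 4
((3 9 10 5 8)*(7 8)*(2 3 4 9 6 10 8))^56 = (2 6 5)(3 10 7)(4 8 9)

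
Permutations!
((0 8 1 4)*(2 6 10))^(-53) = ((0 8 1 4)(2 6 10))^(-53) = (0 4 1 8)(2 6 10)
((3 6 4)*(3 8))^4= (8)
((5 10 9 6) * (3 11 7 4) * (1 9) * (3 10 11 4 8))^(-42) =(1 4 8 11 6)(3 7 5 9 10) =((1 9 6 5 11 7 8 3 4 10))^(-42)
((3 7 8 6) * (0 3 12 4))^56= (12)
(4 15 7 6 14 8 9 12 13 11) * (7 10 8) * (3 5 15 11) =(3 5 15 10 8 9 12 13)(4 11)(6 14 7) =[0, 1, 2, 5, 11, 15, 14, 6, 9, 12, 8, 4, 13, 3, 7, 10]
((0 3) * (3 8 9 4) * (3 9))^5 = ((0 8 3)(4 9))^5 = (0 3 8)(4 9)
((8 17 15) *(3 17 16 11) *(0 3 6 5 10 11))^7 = ((0 3 17 15 8 16)(5 10 11 6))^7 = (0 3 17 15 8 16)(5 6 11 10)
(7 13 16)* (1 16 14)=(1 16 7 13 14)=[0, 16, 2, 3, 4, 5, 6, 13, 8, 9, 10, 11, 12, 14, 1, 15, 7]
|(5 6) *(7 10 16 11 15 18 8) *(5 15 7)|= |(5 6 15 18 8)(7 10 16 11)|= 20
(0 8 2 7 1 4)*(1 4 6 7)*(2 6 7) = [8, 7, 1, 3, 0, 5, 2, 4, 6] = (0 8 6 2 1 7 4)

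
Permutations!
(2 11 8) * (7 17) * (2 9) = (2 11 8 9)(7 17) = [0, 1, 11, 3, 4, 5, 6, 17, 9, 2, 10, 8, 12, 13, 14, 15, 16, 7]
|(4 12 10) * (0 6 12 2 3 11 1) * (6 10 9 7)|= |(0 10 4 2 3 11 1)(6 12 9 7)|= 28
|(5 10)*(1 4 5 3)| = 5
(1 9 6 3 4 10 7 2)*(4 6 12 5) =[0, 9, 1, 6, 10, 4, 3, 2, 8, 12, 7, 11, 5] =(1 9 12 5 4 10 7 2)(3 6)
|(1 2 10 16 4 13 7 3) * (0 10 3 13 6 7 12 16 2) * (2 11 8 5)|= |(0 10 11 8 5 2 3 1)(4 6 7 13 12 16)|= 24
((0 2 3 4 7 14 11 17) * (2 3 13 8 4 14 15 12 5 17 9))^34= (0 13 5 9 15 14 4)(2 12 11 7 3 8 17)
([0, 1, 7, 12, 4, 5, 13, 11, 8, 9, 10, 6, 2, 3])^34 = [0, 1, 12, 13, 4, 5, 11, 2, 8, 9, 10, 7, 3, 6]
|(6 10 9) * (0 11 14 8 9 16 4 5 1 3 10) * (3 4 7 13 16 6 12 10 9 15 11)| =12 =|(0 3 9 12 10 6)(1 4 5)(7 13 16)(8 15 11 14)|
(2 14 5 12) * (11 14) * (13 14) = (2 11 13 14 5 12) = [0, 1, 11, 3, 4, 12, 6, 7, 8, 9, 10, 13, 2, 14, 5]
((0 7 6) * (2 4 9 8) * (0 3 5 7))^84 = (9)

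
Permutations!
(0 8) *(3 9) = [8, 1, 2, 9, 4, 5, 6, 7, 0, 3] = (0 8)(3 9)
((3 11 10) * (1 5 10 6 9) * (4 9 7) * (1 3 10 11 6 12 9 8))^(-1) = ((1 5 11 12 9 3 6 7 4 8))^(-1) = (1 8 4 7 6 3 9 12 11 5)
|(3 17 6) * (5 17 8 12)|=6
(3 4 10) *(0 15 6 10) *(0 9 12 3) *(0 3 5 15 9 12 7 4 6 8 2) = (0 9 7 4 12 5 15 8 2)(3 6 10) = [9, 1, 0, 6, 12, 15, 10, 4, 2, 7, 3, 11, 5, 13, 14, 8]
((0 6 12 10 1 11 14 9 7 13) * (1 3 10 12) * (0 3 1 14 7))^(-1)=(0 9 14 6)(1 10 3 13 7 11)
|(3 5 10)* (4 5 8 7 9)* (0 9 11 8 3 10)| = |(0 9 4 5)(7 11 8)| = 12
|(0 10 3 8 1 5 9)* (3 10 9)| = |(10)(0 9)(1 5 3 8)| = 4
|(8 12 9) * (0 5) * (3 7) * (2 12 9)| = 2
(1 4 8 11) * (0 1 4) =(0 1)(4 8 11) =[1, 0, 2, 3, 8, 5, 6, 7, 11, 9, 10, 4]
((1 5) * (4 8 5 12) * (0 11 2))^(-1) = (0 2 11)(1 5 8 4 12) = ((0 11 2)(1 12 4 8 5))^(-1)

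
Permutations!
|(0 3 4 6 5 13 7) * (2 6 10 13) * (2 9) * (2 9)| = 6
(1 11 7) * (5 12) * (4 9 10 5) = (1 11 7)(4 9 10 5 12) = [0, 11, 2, 3, 9, 12, 6, 1, 8, 10, 5, 7, 4]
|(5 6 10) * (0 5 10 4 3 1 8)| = |(10)(0 5 6 4 3 1 8)| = 7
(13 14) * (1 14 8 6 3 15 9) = (1 14 13 8 6 3 15 9) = [0, 14, 2, 15, 4, 5, 3, 7, 6, 1, 10, 11, 12, 8, 13, 9]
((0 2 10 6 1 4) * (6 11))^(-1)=(0 4 1 6 11 10 2)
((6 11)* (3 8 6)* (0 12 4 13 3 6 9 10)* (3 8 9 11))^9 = (0 10 9 3 6 11 8 13 4 12)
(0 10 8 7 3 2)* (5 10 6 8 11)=[6, 1, 0, 2, 4, 10, 8, 3, 7, 9, 11, 5]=(0 6 8 7 3 2)(5 10 11)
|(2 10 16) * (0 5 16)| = 5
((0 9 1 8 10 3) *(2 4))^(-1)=((0 9 1 8 10 3)(2 4))^(-1)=(0 3 10 8 1 9)(2 4)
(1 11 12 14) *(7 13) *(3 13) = [0, 11, 2, 13, 4, 5, 6, 3, 8, 9, 10, 12, 14, 7, 1] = (1 11 12 14)(3 13 7)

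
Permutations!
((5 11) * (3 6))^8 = (11)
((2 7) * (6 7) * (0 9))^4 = ((0 9)(2 6 7))^4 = (9)(2 6 7)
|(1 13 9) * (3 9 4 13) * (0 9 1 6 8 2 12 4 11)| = |(0 9 6 8 2 12 4 13 11)(1 3)| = 18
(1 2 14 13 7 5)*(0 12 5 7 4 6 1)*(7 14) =(0 12 5)(1 2 7 14 13 4 6) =[12, 2, 7, 3, 6, 0, 1, 14, 8, 9, 10, 11, 5, 4, 13]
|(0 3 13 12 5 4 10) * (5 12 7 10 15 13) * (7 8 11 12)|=11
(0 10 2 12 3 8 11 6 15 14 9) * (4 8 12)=(0 10 2 4 8 11 6 15 14 9)(3 12)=[10, 1, 4, 12, 8, 5, 15, 7, 11, 0, 2, 6, 3, 13, 9, 14]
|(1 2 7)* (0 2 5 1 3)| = 4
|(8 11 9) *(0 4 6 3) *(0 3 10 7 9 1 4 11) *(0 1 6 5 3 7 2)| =|(0 11 6 10 2)(1 4 5 3 7 9 8)| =35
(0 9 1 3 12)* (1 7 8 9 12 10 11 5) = [12, 3, 2, 10, 4, 1, 6, 8, 9, 7, 11, 5, 0] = (0 12)(1 3 10 11 5)(7 8 9)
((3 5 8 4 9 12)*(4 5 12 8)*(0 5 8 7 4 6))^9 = ((0 5 6)(3 12)(4 9 7))^9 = (3 12)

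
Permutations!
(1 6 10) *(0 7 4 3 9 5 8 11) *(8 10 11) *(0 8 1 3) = (0 7 4)(1 6 11 8)(3 9 5 10) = [7, 6, 2, 9, 0, 10, 11, 4, 1, 5, 3, 8]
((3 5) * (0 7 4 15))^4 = (15)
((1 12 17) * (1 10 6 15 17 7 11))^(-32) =((1 12 7 11)(6 15 17 10))^(-32) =(17)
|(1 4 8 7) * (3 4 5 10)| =|(1 5 10 3 4 8 7)| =7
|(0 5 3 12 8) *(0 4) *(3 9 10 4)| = |(0 5 9 10 4)(3 12 8)| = 15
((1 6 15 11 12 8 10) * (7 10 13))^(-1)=((1 6 15 11 12 8 13 7 10))^(-1)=(1 10 7 13 8 12 11 15 6)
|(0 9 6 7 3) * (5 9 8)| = |(0 8 5 9 6 7 3)| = 7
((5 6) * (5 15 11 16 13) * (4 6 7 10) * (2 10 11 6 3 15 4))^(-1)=((2 10)(3 15 6 4)(5 7 11 16 13))^(-1)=(2 10)(3 4 6 15)(5 13 16 11 7)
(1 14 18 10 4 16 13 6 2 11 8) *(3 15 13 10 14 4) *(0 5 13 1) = (0 5 13 6 2 11 8)(1 4 16 10 3 15)(14 18) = [5, 4, 11, 15, 16, 13, 2, 7, 0, 9, 3, 8, 12, 6, 18, 1, 10, 17, 14]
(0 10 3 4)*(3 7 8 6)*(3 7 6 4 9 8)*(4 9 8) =[10, 1, 2, 8, 0, 5, 7, 3, 9, 4, 6] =(0 10 6 7 3 8 9 4)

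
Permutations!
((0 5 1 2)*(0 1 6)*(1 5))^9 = (0 6 5 2 1)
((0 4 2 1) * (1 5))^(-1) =(0 1 5 2 4)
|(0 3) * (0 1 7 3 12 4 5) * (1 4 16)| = |(0 12 16 1 7 3 4 5)| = 8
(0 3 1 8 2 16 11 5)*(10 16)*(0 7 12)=(0 3 1 8 2 10 16 11 5 7 12)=[3, 8, 10, 1, 4, 7, 6, 12, 2, 9, 16, 5, 0, 13, 14, 15, 11]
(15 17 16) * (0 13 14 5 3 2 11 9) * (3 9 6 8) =[13, 1, 11, 2, 4, 9, 8, 7, 3, 0, 10, 6, 12, 14, 5, 17, 15, 16] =(0 13 14 5 9)(2 11 6 8 3)(15 17 16)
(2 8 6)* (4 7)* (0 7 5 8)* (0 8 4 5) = (0 7 5 4)(2 8 6) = [7, 1, 8, 3, 0, 4, 2, 5, 6]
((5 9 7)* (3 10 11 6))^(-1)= ((3 10 11 6)(5 9 7))^(-1)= (3 6 11 10)(5 7 9)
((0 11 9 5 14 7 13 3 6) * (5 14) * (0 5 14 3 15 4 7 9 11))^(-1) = ((3 6 5 14 9)(4 7 13 15))^(-1) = (3 9 14 5 6)(4 15 13 7)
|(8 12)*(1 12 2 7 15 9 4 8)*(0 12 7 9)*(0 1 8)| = 6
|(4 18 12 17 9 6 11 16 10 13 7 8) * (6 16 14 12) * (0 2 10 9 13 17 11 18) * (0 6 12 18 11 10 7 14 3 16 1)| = |(0 2 7 8 4 6 11 3 16 9 1)(10 17 13 14 18 12)| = 66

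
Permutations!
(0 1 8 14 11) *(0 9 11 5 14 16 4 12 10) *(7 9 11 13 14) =(0 1 8 16 4 12 10)(5 7 9 13 14) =[1, 8, 2, 3, 12, 7, 6, 9, 16, 13, 0, 11, 10, 14, 5, 15, 4]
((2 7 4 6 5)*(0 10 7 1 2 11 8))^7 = ((0 10 7 4 6 5 11 8)(1 2))^7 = (0 8 11 5 6 4 7 10)(1 2)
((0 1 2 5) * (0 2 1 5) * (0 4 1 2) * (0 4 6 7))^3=(0 1 7 4 6 5 2)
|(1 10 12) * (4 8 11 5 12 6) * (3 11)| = 9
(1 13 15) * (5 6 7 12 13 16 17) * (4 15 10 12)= (1 16 17 5 6 7 4 15)(10 12 13)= [0, 16, 2, 3, 15, 6, 7, 4, 8, 9, 12, 11, 13, 10, 14, 1, 17, 5]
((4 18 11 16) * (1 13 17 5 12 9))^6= (4 11)(16 18)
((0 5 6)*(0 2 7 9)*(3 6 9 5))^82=(0 5 2 3 9 7 6)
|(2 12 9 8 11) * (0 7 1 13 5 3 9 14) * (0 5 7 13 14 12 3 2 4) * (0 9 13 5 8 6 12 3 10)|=|(0 5 2 10)(1 14 8 11 4 9 6 12 3 13 7)|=44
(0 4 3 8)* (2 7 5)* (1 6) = (0 4 3 8)(1 6)(2 7 5) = [4, 6, 7, 8, 3, 2, 1, 5, 0]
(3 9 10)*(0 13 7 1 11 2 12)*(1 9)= (0 13 7 9 10 3 1 11 2 12)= [13, 11, 12, 1, 4, 5, 6, 9, 8, 10, 3, 2, 0, 7]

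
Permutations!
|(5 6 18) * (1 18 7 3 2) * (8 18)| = 8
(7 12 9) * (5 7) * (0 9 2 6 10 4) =(0 9 5 7 12 2 6 10 4) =[9, 1, 6, 3, 0, 7, 10, 12, 8, 5, 4, 11, 2]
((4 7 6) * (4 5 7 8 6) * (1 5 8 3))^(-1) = ((1 5 7 4 3)(6 8))^(-1) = (1 3 4 7 5)(6 8)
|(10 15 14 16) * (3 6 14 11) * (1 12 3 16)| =20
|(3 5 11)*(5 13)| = 4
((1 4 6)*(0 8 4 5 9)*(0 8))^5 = (1 6 4 8 9 5)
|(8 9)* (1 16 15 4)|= 4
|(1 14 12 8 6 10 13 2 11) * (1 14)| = |(2 11 14 12 8 6 10 13)| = 8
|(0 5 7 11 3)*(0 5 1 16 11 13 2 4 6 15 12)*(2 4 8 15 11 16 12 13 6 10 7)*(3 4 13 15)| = 60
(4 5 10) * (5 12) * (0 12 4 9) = (0 12 5 10 9) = [12, 1, 2, 3, 4, 10, 6, 7, 8, 0, 9, 11, 5]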